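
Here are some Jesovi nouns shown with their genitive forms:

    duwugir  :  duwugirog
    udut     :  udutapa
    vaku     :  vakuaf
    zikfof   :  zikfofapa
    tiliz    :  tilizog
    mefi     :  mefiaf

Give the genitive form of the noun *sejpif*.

sejpifapa

The suffix is conditioned by the final sound: -apa when the stem ends in a voiceless consonant (*udut*, *zikfof*); -og when the stem ends in a voiced consonant (*duwugir*, *tiliz*); -af when the stem ends in a vowel (*vaku*, *mefi*).
*sejpif*: final sound = /f/, a voiceless consonant → -apa → *sejpifapa*.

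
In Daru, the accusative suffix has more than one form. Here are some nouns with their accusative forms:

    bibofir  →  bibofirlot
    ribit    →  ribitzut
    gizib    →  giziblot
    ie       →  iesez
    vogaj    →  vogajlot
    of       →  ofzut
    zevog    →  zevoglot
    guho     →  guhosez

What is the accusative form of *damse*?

Looking at the final sound of each stem: -zut when the stem ends in a voiceless consonant (*ribit*, *of*); -lot when the stem ends in a voiced consonant (*bibofir*, *gizib*, *vogaj*, *zevog*); -sez when the stem ends in a vowel (*ie*, *guho*).
The final sound of *damse* is /e/, which is a vowel, so the suffix is -sez, giving *damsesez*.

damsesez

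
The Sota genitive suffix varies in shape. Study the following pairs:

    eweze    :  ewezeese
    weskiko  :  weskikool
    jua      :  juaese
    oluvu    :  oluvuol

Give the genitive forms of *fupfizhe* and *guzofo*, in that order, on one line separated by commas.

fupfizheese, guzofool

The suffix is conditioned by the last vowel: -ol when the last vowel of the stem is a rounded vowel (*weskiko*, *oluvu*); -ese when the last vowel of the stem is an unrounded vowel (*eweze*, *jua*).
*fupfizhe*: last vowel = /e/, an unrounded vowel → -ese → *fupfizheese*.
The last vowel of *guzofo* is /o/, which is a rounded vowel, so the suffix is -ol, giving *guzofool*.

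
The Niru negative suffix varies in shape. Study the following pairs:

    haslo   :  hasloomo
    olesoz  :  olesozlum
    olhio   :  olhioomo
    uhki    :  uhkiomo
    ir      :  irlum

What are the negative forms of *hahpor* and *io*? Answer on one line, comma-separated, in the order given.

The alternation tracks the final sound of the stem — -lum when the stem ends in a consonant (*olesoz*, *ir*); -omo when the stem ends in a vowel (*haslo*, *olhio*, *uhki*).
*hahpor* — final sound /r/ (a consonant) → -lum → *hahporlum*.
Since the final sound of *io* is /o/ (a vowel), it takes -omo, giving *ioomo*.

hahporlum, ioomo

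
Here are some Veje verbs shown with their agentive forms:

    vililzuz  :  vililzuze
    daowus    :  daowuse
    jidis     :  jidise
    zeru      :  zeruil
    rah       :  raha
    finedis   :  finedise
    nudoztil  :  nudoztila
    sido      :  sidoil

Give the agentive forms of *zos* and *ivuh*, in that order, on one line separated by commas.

zose, ivuha

The suffix is conditioned by the final sound: -e when the stem ends in a sibilant (*vililzuz*, *daowus*, *jidis*, *finedis*); -a when the stem ends in a non-sibilant consonant (*rah*, *nudoztil*); -il when the stem ends in a vowel (*zeru*, *sido*).
*zos* — final sound /s/ (a sibilant) → -e → *zose*.
The final sound of *ivuh* is /h/, which is a non-sibilant consonant, so the suffix is -a, giving *ivuha*.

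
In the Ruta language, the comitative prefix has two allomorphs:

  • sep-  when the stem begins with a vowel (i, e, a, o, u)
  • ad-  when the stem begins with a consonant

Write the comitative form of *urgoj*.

sepurgoj

*urgoj*: first sound = /u/, a vowel → sep- → *sepurgoj*.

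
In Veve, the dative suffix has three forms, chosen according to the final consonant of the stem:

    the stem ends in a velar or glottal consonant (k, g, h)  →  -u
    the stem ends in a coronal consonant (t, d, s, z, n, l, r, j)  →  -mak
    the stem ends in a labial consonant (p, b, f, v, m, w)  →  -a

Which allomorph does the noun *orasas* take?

*orasas*: final consonant = /s/, coronal → -mak.

-mak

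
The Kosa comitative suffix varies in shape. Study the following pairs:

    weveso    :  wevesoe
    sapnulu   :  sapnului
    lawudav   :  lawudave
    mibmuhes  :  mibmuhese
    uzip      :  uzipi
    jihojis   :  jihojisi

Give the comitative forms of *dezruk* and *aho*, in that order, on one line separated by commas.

The alternation tracks the last vowel of the stem — -i when the last vowel of the stem is a high vowel (*sapnulu*, *uzip*, *jihojis*); -e when the last vowel of the stem is a non-high vowel (*weveso*, *lawudav*, *mibmuhes*).
Since the last vowel of *dezruk* is /u/ (a high vowel), it takes -i, giving *dezruki*.
*aho*: last vowel = /o/, a non-high vowel → -e → *ahoe*.

dezruki, ahoe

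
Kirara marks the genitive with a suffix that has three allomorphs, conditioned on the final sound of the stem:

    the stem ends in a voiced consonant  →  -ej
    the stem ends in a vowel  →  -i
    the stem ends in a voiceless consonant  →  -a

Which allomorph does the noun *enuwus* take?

*enuwus*: final sound = /s/, a voiceless consonant → -a.

-a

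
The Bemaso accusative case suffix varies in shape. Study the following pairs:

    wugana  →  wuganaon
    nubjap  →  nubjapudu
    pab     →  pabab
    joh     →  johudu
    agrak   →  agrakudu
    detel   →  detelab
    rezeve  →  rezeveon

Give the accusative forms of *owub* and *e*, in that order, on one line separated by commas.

Looking at the final sound of each stem: -udu when the stem ends in a voiceless consonant (*nubjap*, *joh*, *agrak*); -ab when the stem ends in a voiced consonant (*pab*, *detel*); -on when the stem ends in a vowel (*wugana*, *rezeve*).
The final sound of *owub* is /b/, which is a voiced consonant, so the suffix is -ab, giving *owubab*.
Since the final sound of *e* is /e/ (a vowel), it takes -on, giving *eon*.

owubab, eon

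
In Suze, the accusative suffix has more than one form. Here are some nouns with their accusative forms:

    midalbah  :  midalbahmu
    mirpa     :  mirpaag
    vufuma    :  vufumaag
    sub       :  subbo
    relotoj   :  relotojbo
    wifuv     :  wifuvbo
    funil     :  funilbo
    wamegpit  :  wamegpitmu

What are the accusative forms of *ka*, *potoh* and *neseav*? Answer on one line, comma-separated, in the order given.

kaag, potohmu, neseavbo

The pattern is voicing of the final sound: -mu when the stem ends in a voiceless consonant (*midalbah*, *wamegpit*); -bo when the stem ends in a voiced consonant (*sub*, *relotoj*, *wifuv*, *funil*); -ag when the stem ends in a vowel (*mirpa*, *vufuma*).
*ka* — final sound /a/ (a vowel) → -ag → *kaag*.
*potoh*: final sound = /h/, a voiceless consonant → -mu → *potohmu*.
*neseav*: final sound = /v/, a voiced consonant → -bo → *neseavbo*.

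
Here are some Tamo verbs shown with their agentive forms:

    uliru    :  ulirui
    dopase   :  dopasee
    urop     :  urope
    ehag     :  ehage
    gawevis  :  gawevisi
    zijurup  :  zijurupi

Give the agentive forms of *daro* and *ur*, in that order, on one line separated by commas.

daroe, uri

Looking at the last vowel of each stem: -i when the last vowel of the stem is a high vowel (*uliru*, *gawevis*, *zijurup*); -e when the last vowel of the stem is a non-high vowel (*dopase*, *urop*, *ehag*).
*daro*: last vowel = /o/, a non-high vowel → -e → *daroe*.
*ur*: last vowel = /u/, a high vowel → -i → *uri*.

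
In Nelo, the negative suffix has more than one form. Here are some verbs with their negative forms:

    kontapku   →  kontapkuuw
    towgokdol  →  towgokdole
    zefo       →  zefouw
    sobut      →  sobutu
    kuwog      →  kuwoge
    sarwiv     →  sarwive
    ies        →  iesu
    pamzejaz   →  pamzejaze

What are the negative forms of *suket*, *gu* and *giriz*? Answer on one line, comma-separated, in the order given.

suketu, guuw, girize

The pattern is voicing of the final sound: -u when the stem ends in a voiceless consonant (*sobut*, *ies*); -e when the stem ends in a voiced consonant (*towgokdol*, *kuwog*, *sarwiv*, *pamzejaz*); -uw when the stem ends in a vowel (*kontapku*, *zefo*).
*suket*: final sound = /t/, a voiceless consonant → -u → *suketu*.
*gu*: final sound = /u/, a vowel → -uw → *guuw*.
The final sound of *giriz* is /z/, which is a voiced consonant, so the suffix is -e, giving *girize*.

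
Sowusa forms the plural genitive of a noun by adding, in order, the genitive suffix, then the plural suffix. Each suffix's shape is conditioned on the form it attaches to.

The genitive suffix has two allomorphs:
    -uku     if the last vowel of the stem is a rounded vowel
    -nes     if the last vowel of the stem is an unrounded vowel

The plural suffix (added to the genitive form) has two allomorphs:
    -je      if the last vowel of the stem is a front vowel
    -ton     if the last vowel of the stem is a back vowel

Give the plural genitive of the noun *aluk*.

Since the last vowel of *aluk* is /u/ (a rounded vowel), it takes -uku, giving *alukuku*.
The genitive form *alukuku*: last vowel = /u/, a back vowel → -ton → *alukukuton*.

alukukuton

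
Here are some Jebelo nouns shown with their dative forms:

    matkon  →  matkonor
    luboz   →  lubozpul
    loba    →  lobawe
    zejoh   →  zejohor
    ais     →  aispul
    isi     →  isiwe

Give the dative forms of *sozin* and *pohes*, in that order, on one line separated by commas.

The alternation tracks the final sound of the stem — -pul when the stem ends in a sibilant (*luboz*, *ais*); -or when the stem ends in a non-sibilant consonant (*matkon*, *zejoh*); -we when the stem ends in a vowel (*loba*, *isi*).
*sozin* — final sound /n/ (a non-sibilant consonant) → -or → *sozinor*.
Since the final sound of *pohes* is /s/ (a sibilant), it takes -pul, giving *pohespul*.

sozinor, pohespul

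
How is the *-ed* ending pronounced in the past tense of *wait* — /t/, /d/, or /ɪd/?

The stem *wait* ends in /t/ or /d/.
The -ed suffix is realized as /ɪd/ after /t, d/; as /t/ after other voiceless consonants; and as /d/ after other voiced sounds.
So -ed on *wait* is pronounced /ɪd/.

/ɪd/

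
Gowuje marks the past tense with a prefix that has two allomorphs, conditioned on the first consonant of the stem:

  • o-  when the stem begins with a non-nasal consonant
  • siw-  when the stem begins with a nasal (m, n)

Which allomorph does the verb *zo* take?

o-

Since the first consonant of *zo* is /z/ (non-nasal), it takes o-.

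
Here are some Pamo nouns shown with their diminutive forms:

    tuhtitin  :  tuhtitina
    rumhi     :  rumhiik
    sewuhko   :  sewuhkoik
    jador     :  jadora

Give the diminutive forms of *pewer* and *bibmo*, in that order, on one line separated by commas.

The suffix is conditioned by the final sound: -a when the stem ends in a consonant (*tuhtitin*, *jador*); -ik when the stem ends in a vowel (*rumhi*, *sewuhko*).
*pewer* — final sound /r/ (a consonant) → -a → *pewera*.
*bibmo*: final sound = /o/, a vowel → -ik → *bibmoik*.

pewera, bibmoik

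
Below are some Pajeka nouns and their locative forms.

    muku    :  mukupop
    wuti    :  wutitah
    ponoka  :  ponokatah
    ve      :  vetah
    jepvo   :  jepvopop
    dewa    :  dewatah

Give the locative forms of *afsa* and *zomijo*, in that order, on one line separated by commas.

afsatah, zomijopop

Looking at the last vowel of each stem: -pop when the last vowel of the stem is a rounded vowel (*muku*, *jepvo*); -tah when the last vowel of the stem is an unrounded vowel (*wuti*, *ponoka*, *ve*, *dewa*).
*afsa* — last vowel /a/ (an unrounded vowel) → -tah → *afsatah*.
The last vowel of *zomijo* is /o/, which is a rounded vowel, so the suffix is -pop, giving *zomijopop*.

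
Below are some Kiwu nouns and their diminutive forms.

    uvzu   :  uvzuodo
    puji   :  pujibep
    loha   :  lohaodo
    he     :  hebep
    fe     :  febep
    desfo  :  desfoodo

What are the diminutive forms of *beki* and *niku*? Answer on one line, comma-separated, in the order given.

The pattern is front/back vowel harmony: -bep when the last vowel of the stem is a front vowel (*puji*, *he*, *fe*); -odo when the last vowel of the stem is a back vowel (*uvzu*, *loha*, *desfo*).
Since the last vowel of *beki* is /i/ (a front vowel), it takes -bep, giving *bekibep*.
Since the last vowel of *niku* is /u/ (a back vowel), it takes -odo, giving *nikuodo*.

bekibep, nikuodo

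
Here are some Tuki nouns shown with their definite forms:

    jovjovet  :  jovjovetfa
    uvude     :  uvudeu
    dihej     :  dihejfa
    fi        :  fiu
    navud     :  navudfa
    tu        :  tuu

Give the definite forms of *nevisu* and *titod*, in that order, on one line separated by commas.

nevisuu, titodfa

The alternation tracks the final sound of the stem — -fa when the stem ends in a consonant (*jovjovet*, *dihej*, *navud*); -u when the stem ends in a vowel (*uvude*, *fi*, *tu*).
*nevisu*: final sound = /u/, a vowel → -u → *nevisuu*.
*titod* — final sound /d/ (a consonant) → -fa → *titodfa*.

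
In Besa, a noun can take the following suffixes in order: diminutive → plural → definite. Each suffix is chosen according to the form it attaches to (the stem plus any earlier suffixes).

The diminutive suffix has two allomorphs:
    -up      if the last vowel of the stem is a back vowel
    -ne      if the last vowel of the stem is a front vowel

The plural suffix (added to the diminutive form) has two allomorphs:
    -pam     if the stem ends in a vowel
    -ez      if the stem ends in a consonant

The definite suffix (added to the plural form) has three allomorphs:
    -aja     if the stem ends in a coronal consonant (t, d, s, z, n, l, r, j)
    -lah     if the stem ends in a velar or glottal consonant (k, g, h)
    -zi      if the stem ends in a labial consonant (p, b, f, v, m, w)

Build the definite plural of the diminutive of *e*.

*e* — last vowel /e/ (a front vowel) → -ne → *ene*.
The diminutive form *ene*: final sound = /e/, a vowel → -pam → *enepam*.
The plural form *enepam* — final consonant /m/ (labial) → -zi → *enepamzi*.

enepamzi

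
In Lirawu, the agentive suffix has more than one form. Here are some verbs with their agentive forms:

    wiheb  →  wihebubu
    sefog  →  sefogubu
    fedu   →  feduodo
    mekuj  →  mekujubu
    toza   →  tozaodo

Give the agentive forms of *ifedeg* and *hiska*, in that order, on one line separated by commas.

ifedegubu, hiskaodo

The pattern is consonant vs. vowel: -ubu when the stem ends in a consonant (*wiheb*, *sefog*, *mekuj*); -odo when the stem ends in a vowel (*fedu*, *toza*).
*ifedeg* — final sound /g/ (a consonant) → -ubu → *ifedegubu*.
*hiska*: final sound = /a/, a vowel → -odo → *hiskaodo*.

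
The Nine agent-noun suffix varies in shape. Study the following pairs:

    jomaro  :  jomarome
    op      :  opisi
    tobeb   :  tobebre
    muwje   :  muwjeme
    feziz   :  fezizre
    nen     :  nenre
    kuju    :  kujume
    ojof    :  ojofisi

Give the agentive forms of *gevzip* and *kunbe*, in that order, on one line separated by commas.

Looking at the final sound of each stem: -isi when the stem ends in a voiceless consonant (*op*, *ojof*); -re when the stem ends in a voiced consonant (*tobeb*, *feziz*, *nen*); -me when the stem ends in a vowel (*jomaro*, *muwje*, *kuju*).
*gevzip* — final sound /p/ (a voiceless consonant) → -isi → *gevzipisi*.
*kunbe* — final sound /e/ (a vowel) → -me → *kunbeme*.

gevzipisi, kunbeme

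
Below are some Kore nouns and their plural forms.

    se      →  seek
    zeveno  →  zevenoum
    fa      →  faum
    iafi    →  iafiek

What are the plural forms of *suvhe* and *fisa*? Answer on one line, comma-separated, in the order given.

suvheek, fisaum

Looking at the last vowel of each stem: -ek when the last vowel of the stem is a front vowel (*se*, *iafi*); -um when the last vowel of the stem is a back vowel (*zeveno*, *fa*).
The last vowel of *suvhe* is /e/, which is a front vowel, so the suffix is -ek, giving *suvheek*.
*fisa*: last vowel = /a/, a back vowel → -um → *fisaum*.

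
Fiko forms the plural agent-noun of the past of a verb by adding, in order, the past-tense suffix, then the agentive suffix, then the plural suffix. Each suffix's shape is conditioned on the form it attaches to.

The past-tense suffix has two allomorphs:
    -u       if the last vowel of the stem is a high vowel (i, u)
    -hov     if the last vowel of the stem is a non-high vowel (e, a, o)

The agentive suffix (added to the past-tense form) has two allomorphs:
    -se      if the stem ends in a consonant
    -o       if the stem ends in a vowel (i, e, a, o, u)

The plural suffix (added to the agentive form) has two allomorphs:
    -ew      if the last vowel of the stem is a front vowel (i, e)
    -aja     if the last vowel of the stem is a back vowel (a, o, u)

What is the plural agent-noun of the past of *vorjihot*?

vorjihothovseew

The last vowel of *vorjihot* is /o/, which is a non-high vowel, so the past-tense suffix is -hov, giving *vorjihothov*.
The past-tense form *vorjihothov* — final sound /v/ (a consonant) → -se → *vorjihothovse*.
The agentive form *vorjihothovse*: last vowel = /e/, a front vowel → -ew → *vorjihothovseew*.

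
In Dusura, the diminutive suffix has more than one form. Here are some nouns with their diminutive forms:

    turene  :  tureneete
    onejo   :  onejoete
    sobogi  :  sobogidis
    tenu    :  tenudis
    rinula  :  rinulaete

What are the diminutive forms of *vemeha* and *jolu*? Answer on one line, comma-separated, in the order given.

The pattern is height harmony: -dis when the last vowel of the stem is a high vowel (*sobogi*, *tenu*); -ete when the last vowel of the stem is a non-high vowel (*turene*, *onejo*, *rinula*).
The last vowel of *vemeha* is /a/, which is a non-high vowel, so the suffix is -ete, giving *vemehaete*.
The last vowel of *jolu* is /u/, which is a high vowel, so the suffix is -dis, giving *joludis*.

vemehaete, joludis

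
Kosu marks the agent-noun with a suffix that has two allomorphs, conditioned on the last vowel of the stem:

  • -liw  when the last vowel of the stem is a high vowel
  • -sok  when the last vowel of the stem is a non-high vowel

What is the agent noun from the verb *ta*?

*ta* — last vowel /a/ (a non-high vowel) → -sok → *tasok*.

tasok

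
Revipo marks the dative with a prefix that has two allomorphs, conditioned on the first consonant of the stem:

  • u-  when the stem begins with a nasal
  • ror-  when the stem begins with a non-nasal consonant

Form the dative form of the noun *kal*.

The first consonant of *kal* is /k/, which is non-nasal, so the prefix is ror-, giving *rorkal*.

rorkal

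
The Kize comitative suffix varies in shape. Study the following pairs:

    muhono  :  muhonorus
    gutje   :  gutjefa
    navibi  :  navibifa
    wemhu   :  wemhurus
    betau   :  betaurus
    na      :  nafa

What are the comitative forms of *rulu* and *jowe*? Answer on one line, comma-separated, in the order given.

rulurus, jowefa

The pattern is rounding harmony: -rus when the last vowel of the stem is a rounded vowel (*muhono*, *wemhu*, *betau*); -fa when the last vowel of the stem is an unrounded vowel (*gutje*, *navibi*, *na*).
The last vowel of *rulu* is /u/, which is a rounded vowel, so the suffix is -rus, giving *rulurus*.
*jowe*: last vowel = /e/, an unrounded vowel → -fa → *jowefa*.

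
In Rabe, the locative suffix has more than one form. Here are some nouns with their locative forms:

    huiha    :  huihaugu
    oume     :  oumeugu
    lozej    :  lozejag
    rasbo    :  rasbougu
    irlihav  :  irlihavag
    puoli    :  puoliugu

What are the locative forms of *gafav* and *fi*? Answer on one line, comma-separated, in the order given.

gafavag, fiugu

The alternation tracks the final sound of the stem — -ag when the stem ends in a consonant (*lozej*, *irlihav*); -ugu when the stem ends in a vowel (*huiha*, *oume*, *rasbo*, *puoli*).
Since the final sound of *gafav* is /v/ (a consonant), it takes -ag, giving *gafavag*.
Since the final sound of *fi* is /i/ (a vowel), it takes -ugu, giving *fiugu*.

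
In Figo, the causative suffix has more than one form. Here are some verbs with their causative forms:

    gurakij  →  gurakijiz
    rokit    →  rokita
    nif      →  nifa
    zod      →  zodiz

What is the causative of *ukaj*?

The alternation tracks the final consonant of the stem — -a when the stem ends in a voiceless consonant (*rokit*, *nif*); -iz when the stem ends in a voiced consonant (*gurakij*, *zod*).
The final consonant of *ukaj* is /j/, which is voiced, so the suffix is -iz, giving *ukajiz*.

ukajiz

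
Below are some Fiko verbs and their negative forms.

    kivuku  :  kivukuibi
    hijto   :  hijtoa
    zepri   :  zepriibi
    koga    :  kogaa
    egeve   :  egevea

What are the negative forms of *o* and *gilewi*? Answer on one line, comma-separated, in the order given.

The suffix is conditioned by the last vowel: -ibi when the last vowel of the stem is a high vowel (*kivuku*, *zepri*); -a when the last vowel of the stem is a non-high vowel (*hijto*, *koga*, *egeve*).
The last vowel of *o* is /o/, which is a non-high vowel, so the suffix is -a, giving *oa*.
*gilewi*: last vowel = /i/, a high vowel → -ibi → *gilewiibi*.

oa, gilewiibi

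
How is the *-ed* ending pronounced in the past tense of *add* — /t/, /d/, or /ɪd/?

The stem *add* ends in /t/ or /d/.
The -ed suffix is realized as /ɪd/ after /t, d/; as /t/ after other voiceless consonants; and as /d/ after other voiced sounds.
So -ed on *add* is pronounced /ɪd/.

/ɪd/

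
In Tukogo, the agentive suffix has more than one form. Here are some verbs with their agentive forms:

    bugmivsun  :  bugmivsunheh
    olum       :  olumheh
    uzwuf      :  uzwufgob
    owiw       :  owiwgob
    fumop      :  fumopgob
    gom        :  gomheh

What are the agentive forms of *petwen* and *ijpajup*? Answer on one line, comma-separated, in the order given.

The suffix is conditioned by the final consonant: -heh when the stem ends in a nasal (*bugmivsun*, *olum*, *gom*); -gob when the stem ends in a non-nasal consonant (*uzwuf*, *owiw*, *fumop*).
*petwen* — final consonant /n/ (a nasal) → -heh → *petwenheh*.
*ijpajup* — final consonant /p/ (non-nasal) → -gob → *ijpajupgob*.

petwenheh, ijpajupgob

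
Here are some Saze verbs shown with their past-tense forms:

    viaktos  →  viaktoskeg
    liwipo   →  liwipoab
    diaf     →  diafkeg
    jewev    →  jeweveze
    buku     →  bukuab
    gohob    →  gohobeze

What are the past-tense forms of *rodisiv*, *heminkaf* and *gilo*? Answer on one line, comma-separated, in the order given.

rodisiveze, heminkafkeg, giloab

The pattern is voicing of the final sound: -keg when the stem ends in a voiceless consonant (*viaktos*, *diaf*); -eze when the stem ends in a voiced consonant (*jewev*, *gohob*); -ab when the stem ends in a vowel (*liwipo*, *buku*).
Since the final sound of *rodisiv* is /v/ (a voiced consonant), it takes -eze, giving *rodisiveze*.
The final sound of *heminkaf* is /f/, which is a voiceless consonant, so the suffix is -keg, giving *heminkafkeg*.
*gilo* — final sound /o/ (a vowel) → -ab → *giloab*.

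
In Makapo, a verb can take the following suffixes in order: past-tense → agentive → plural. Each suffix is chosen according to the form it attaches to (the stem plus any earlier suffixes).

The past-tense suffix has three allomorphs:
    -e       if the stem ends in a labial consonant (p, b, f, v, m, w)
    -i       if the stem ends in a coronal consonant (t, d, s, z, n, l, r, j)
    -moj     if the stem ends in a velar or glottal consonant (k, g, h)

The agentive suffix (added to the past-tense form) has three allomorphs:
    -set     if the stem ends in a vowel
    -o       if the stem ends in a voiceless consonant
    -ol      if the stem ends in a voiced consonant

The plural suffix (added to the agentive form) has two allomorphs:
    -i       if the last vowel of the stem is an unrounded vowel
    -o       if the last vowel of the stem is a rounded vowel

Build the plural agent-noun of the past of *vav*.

vaveseti

*vav*: final consonant = /v/, labial → -e → *vave*.
Since the final sound of the past-tense form *vave* is /e/ (a vowel), it takes -set, giving *vaveset*.
The agentive form *vaveset* — last vowel /e/ (an unrounded vowel) → -i → *vaveseti*.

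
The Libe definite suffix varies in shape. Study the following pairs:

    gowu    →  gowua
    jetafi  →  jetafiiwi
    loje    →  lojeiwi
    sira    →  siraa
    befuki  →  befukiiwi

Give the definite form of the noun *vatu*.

The pattern is front/back vowel harmony: -iwi when the last vowel of the stem is a front vowel (*jetafi*, *loje*, *befuki*); -a when the last vowel of the stem is a back vowel (*gowu*, *sira*).
*vatu*: last vowel = /u/, a back vowel → -a → *vatua*.

vatua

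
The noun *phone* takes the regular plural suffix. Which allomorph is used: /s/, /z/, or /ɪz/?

The stem *phone* ends in a voiced non-sibilant sound.
The plural suffix surfaces as /ɪz/ after sibilants, /s/ after other voiceless consonants, and /z/ after other voiced sounds.
So the plural -s on *phone* is pronounced /z/.

/z/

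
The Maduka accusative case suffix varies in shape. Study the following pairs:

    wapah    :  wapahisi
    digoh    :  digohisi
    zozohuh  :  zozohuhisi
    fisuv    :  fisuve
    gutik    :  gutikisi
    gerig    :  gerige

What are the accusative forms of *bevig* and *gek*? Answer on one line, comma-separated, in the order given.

bevige, gekisi

The alternation tracks the final consonant of the stem — -isi when the stem ends in a voiceless consonant (*wapah*, *digoh*, *zozohuh*, *gutik*); -e when the stem ends in a voiced consonant (*fisuv*, *gerig*).
*bevig*: final consonant = /g/, voiced → -e → *bevige*.
*gek*: final consonant = /k/, voiceless → -isi → *gekisi*.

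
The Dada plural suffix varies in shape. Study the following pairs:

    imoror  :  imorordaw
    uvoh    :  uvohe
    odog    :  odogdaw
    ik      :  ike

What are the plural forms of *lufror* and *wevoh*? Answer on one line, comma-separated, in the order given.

lufrordaw, wevohe

The pattern is voicing of the final consonant: -e when the stem ends in a voiceless consonant (*uvoh*, *ik*); -daw when the stem ends in a voiced consonant (*imoror*, *odog*).
*lufror* — final consonant /r/ (voiced) → -daw → *lufrordaw*.
*wevoh* — final consonant /h/ (voiceless) → -e → *wevohe*.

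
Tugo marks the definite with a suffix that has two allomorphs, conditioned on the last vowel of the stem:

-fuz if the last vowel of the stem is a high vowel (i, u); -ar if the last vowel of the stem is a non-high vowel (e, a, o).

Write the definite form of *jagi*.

jagifuz

*jagi*: last vowel = /i/, a high vowel → -fuz → *jagifuz*.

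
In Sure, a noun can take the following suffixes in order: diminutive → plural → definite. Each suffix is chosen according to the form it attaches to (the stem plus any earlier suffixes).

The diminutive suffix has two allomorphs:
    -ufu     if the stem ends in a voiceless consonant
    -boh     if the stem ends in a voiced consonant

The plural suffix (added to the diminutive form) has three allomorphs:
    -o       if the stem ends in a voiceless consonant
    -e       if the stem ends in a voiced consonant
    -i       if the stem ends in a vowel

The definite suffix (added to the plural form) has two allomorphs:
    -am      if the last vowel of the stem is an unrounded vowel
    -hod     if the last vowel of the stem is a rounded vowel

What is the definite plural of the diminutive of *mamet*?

Since the final consonant of *mamet* is /t/ (voiceless), it takes -ufu, giving *mametufu*.
Since the final sound of the diminutive form *mametufu* is /u/ (a vowel), it takes -i, giving *mametufui*.
The last vowel of the plural form *mametufui* is /i/, which is an unrounded vowel, so the definite suffix is -am, giving *mametufuiam*.

mametufuiam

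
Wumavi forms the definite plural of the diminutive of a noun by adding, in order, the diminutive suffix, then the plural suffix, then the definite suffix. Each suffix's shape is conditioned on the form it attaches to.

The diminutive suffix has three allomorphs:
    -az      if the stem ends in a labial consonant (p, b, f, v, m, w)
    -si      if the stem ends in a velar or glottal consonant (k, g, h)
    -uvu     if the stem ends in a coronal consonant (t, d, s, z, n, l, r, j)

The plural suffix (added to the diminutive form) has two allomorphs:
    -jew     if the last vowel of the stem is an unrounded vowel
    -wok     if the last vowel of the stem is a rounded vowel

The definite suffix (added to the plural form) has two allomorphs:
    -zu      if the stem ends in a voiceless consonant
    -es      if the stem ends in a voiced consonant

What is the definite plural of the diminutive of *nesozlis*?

The final consonant of *nesozlis* is /s/, which is coronal, so the diminutive suffix is -uvu, giving *nesozlisuvu*.
Since the last vowel of the diminutive form *nesozlisuvu* is /u/ (a rounded vowel), it takes -wok, giving *nesozlisuvuwok*.
The final consonant of the plural form *nesozlisuvuwok* is /k/, which is voiceless, so the definite suffix is -zu, giving *nesozlisuvuwokzu*.

nesozlisuvuwokzu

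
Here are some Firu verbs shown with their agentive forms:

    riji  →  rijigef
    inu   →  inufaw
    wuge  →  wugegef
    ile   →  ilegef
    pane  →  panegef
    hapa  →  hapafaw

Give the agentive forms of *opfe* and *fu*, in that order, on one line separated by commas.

opfegef, fufaw

The suffix is conditioned by the last vowel: -gef when the last vowel of the stem is a front vowel (*riji*, *wuge*, *ile*, *pane*); -faw when the last vowel of the stem is a back vowel (*inu*, *hapa*).
*opfe* — last vowel /e/ (a front vowel) → -gef → *opfegef*.
*fu*: last vowel = /u/, a back vowel → -faw → *fufaw*.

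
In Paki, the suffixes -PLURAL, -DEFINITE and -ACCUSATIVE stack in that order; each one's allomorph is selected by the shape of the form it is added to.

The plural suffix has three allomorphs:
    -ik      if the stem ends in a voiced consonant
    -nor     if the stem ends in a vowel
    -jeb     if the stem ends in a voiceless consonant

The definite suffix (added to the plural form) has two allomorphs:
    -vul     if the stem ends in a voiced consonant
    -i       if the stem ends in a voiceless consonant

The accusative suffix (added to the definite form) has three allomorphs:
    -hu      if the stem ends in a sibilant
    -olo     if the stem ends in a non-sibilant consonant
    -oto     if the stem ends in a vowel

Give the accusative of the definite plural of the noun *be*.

benorvulolo

The final sound of *be* is /e/, which is a vowel, so the plural suffix is -nor, giving *benor*.
Since the final consonant of the plural form *benor* is /r/ (voiced), it takes -vul, giving *benorvul*.
Since the final sound of the definite form *benorvul* is /l/ (a non-sibilant consonant), it takes -olo, giving *benorvulolo*.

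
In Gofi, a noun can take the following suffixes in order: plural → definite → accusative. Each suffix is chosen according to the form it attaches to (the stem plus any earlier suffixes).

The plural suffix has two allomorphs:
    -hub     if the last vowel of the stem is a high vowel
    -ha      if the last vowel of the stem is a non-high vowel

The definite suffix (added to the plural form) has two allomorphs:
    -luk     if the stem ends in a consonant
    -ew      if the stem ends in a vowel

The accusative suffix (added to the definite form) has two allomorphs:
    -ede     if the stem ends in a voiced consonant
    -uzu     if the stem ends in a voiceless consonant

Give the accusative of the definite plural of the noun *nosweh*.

noswehhaewede

*nosweh*: last vowel = /e/, a non-high vowel → -ha → *noswehha*.
The final sound of the plural form *noswehha* is /a/, which is a vowel, so the definite suffix is -ew, giving *noswehhaew*.
The definite form *noswehhaew* — final consonant /w/ (voiced) → -ede → *noswehhaewede*.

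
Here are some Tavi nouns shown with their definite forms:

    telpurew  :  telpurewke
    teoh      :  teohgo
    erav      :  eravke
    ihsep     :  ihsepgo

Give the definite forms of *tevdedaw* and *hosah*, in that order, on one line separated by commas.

tevdedawke, hosahgo

Looking at the final consonant of each stem: -go when the stem ends in a voiceless consonant (*teoh*, *ihsep*); -ke when the stem ends in a voiced consonant (*telpurew*, *erav*).
*tevdedaw* — final consonant /w/ (voiced) → -ke → *tevdedawke*.
Since the final consonant of *hosah* is /h/ (voiceless), it takes -go, giving *hosahgo*.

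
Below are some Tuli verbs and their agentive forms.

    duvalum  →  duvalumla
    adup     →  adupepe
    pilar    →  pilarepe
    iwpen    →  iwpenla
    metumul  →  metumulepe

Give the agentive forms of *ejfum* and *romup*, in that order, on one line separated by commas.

ejfumla, romupepe

Looking at the final consonant of each stem: -la when the stem ends in a nasal (*duvalum*, *iwpen*); -epe when the stem ends in a non-nasal consonant (*adup*, *pilar*, *metumul*).
*ejfum*: final consonant = /m/, a nasal → -la → *ejfumla*.
Since the final consonant of *romup* is /p/ (non-nasal), it takes -epe, giving *romupepe*.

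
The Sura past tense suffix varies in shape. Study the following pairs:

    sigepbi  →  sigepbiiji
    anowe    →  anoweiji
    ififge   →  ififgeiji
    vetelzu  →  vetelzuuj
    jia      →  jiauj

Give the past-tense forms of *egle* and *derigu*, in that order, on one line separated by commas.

Looking at the last vowel of each stem: -iji when the last vowel of the stem is a front vowel (*sigepbi*, *anowe*, *ififge*); -uj when the last vowel of the stem is a back vowel (*vetelzu*, *jia*).
The last vowel of *egle* is /e/, which is a front vowel, so the suffix is -iji, giving *egleiji*.
*derigu*: last vowel = /u/, a back vowel → -uj → *deriguuj*.

egleiji, deriguuj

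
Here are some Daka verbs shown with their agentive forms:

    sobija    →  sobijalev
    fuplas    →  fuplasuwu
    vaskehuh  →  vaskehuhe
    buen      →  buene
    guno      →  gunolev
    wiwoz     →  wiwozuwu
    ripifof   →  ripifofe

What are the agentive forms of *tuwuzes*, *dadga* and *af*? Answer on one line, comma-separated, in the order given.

tuwuzesuwu, dadgalev, afe

The suffix is conditioned by the final sound: -uwu when the stem ends in a sibilant (*fuplas*, *wiwoz*); -e when the stem ends in a non-sibilant consonant (*vaskehuh*, *buen*, *ripifof*); -lev when the stem ends in a vowel (*sobija*, *guno*).
*tuwuzes*: final sound = /s/, a sibilant → -uwu → *tuwuzesuwu*.
*dadga* — final sound /a/ (a vowel) → -lev → *dadgalev*.
Since the final sound of *af* is /f/ (a non-sibilant consonant), it takes -e, giving *afe*.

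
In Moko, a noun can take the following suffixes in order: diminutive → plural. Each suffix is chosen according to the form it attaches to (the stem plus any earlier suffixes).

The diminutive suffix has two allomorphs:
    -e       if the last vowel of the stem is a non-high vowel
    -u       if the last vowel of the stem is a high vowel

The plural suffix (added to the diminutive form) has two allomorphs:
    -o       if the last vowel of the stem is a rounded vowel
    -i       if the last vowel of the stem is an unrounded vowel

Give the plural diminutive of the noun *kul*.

Since the last vowel of *kul* is /u/ (a high vowel), it takes -u, giving *kulu*.
The last vowel of the diminutive form *kulu* is /u/, which is a rounded vowel, so the plural suffix is -o, giving *kuluo*.

kuluo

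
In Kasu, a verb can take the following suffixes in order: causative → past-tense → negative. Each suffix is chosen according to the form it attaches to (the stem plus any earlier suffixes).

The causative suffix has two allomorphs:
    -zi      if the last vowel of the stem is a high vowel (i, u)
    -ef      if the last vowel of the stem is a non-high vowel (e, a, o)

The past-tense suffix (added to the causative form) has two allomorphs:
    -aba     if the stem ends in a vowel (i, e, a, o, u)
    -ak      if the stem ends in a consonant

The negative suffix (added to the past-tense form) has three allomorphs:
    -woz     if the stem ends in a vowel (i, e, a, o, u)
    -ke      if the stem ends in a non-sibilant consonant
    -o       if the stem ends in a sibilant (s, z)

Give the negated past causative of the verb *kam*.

The last vowel of *kam* is /a/, which is a non-high vowel, so the causative suffix is -ef, giving *kamef*.
The causative form *kamef* — final sound /f/ (a consonant) → -ak → *kamefak*.
The final sound of the past-tense form *kamefak* is /k/, which is a non-sibilant consonant, so the negative suffix is -ke, giving *kamefakke*.

kamefakke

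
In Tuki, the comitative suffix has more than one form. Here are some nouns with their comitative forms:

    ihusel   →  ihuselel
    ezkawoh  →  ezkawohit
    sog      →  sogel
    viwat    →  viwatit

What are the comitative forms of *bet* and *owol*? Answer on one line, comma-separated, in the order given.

The suffix is conditioned by the final consonant: -it when the stem ends in a voiceless consonant (*ezkawoh*, *viwat*); -el when the stem ends in a voiced consonant (*ihusel*, *sog*).
The final consonant of *bet* is /t/, which is voiceless, so the suffix is -it, giving *betit*.
*owol* — final consonant /l/ (voiced) → -el → *owolel*.

betit, owolel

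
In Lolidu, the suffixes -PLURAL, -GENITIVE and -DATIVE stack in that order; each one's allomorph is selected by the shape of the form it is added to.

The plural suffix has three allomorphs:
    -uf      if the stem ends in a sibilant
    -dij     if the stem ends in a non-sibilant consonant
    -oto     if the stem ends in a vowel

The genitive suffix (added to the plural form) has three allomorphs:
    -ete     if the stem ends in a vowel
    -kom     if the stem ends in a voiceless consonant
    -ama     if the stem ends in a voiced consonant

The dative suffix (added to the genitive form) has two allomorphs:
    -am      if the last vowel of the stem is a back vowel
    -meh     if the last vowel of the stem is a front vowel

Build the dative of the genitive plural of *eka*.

*eka* — final sound /a/ (a vowel) → -oto → *ekaoto*.
The plural form *ekaoto* — final sound /o/ (a vowel) → -ete → *ekaotoete*.
The genitive form *ekaotoete* — last vowel /e/ (a front vowel) → -meh → *ekaotoetemeh*.

ekaotoetemeh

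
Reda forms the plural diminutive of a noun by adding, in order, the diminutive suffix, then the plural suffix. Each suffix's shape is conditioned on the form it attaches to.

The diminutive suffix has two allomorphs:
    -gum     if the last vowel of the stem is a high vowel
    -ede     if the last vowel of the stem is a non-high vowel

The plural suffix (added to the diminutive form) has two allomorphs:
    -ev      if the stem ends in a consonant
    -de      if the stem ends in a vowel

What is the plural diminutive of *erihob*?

erihobedede

*erihob* — last vowel /o/ (a non-high vowel) → -ede → *erihobede*.
Since the final sound of the diminutive form *erihobede* is /e/ (a vowel), it takes -de, giving *erihobedede*.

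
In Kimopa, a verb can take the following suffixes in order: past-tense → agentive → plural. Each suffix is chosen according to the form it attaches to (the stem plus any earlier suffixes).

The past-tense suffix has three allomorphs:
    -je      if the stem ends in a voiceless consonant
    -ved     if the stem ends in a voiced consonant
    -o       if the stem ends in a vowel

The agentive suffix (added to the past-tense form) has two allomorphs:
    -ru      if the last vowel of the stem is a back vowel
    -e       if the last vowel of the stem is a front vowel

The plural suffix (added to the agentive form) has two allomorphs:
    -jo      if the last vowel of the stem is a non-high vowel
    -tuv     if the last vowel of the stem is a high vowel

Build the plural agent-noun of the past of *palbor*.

palborvedejo

The final sound of *palbor* is /r/, which is a voiced consonant, so the past-tense suffix is -ved, giving *palborved*.
The last vowel of the past-tense form *palborved* is /e/, which is a front vowel, so the agentive suffix is -e, giving *palborvede*.
The agentive form *palborvede*: last vowel = /e/, a non-high vowel → -jo → *palborvedejo*.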